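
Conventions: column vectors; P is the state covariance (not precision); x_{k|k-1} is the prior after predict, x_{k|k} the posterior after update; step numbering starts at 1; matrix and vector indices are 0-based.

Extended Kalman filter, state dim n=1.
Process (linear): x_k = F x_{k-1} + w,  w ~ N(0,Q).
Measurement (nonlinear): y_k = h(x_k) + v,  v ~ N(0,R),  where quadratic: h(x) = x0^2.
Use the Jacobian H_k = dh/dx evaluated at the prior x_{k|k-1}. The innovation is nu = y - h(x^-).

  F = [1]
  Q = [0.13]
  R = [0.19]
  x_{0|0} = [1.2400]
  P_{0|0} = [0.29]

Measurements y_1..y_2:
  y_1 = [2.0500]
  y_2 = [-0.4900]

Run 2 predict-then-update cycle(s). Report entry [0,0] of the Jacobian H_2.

H_jac[0,0] = 2.8649

step 1: x^-=[1.2400]  P^-=[0.4200]  H_jac=[2.4800]  S=[2.7732]  K=[0.3756]  nu=[0.5124]  x^+=[1.4325]  P^+=[0.0288]
step 2: x^-=[1.4325]  P^-=[0.1588]  H_jac=[2.8649]  S=[1.4932]  K=[0.3046]  nu=[-2.5419]  x^+=[0.6581]  P^+=[0.0202]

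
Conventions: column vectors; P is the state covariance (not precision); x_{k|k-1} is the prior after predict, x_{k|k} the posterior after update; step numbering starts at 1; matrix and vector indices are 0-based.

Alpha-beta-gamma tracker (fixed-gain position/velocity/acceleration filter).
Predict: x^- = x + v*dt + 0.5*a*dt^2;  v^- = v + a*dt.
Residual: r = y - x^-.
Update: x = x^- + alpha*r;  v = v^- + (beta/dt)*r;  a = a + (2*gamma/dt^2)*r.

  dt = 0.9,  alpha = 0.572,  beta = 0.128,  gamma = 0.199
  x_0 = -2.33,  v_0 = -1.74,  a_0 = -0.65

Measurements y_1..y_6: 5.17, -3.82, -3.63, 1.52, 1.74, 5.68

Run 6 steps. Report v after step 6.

step 1: x_pred=-4.1593  r=9.3293  x^+=1.1771  v^+=-0.9982  a^+=3.9340
step 2: x_pred=1.8720  r=-5.6920  x^+=-1.3838  v^+=1.7329  a^+=1.1372
step 3: x_pred=0.6363  r=-4.2663  x^+=-1.8040  v^+=2.1496  a^+=-0.9591
step 4: x_pred=-0.2578  r=1.7778  x^+=0.7591  v^+=1.5392  a^+=-0.0856
step 5: x_pred=2.1098  r=-0.3698  x^+=1.8983  v^+=1.4096  a^+=-0.2673
step 6: x_pred=3.0587  r=2.6213  x^+=4.5581  v^+=1.5419  a^+=1.0207

v_post = 1.5419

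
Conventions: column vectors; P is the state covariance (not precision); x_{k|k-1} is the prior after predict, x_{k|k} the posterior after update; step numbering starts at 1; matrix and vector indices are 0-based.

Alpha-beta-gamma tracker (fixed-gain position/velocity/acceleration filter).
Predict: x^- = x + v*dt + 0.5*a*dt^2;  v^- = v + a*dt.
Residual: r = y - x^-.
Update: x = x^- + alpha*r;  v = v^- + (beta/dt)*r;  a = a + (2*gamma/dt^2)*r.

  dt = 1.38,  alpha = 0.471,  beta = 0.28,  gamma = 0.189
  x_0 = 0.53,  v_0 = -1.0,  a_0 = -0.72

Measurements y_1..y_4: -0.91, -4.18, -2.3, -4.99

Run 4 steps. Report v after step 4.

v_post = -0.6455

step 1: x_pred=-1.5356  r=0.6256  x^+=-1.2409  v^+=-1.8667  a^+=-0.5958
step 2: x_pred=-4.3843  r=0.2043  x^+=-4.2881  v^+=-2.6475  a^+=-0.5553
step 3: x_pred=-8.4703  r=6.1703  x^+=-5.5641  v^+=-2.1618  a^+=0.6694
step 4: x_pred=-7.9099  r=2.9199  x^+=-6.5346  v^+=-0.6455  a^+=1.2490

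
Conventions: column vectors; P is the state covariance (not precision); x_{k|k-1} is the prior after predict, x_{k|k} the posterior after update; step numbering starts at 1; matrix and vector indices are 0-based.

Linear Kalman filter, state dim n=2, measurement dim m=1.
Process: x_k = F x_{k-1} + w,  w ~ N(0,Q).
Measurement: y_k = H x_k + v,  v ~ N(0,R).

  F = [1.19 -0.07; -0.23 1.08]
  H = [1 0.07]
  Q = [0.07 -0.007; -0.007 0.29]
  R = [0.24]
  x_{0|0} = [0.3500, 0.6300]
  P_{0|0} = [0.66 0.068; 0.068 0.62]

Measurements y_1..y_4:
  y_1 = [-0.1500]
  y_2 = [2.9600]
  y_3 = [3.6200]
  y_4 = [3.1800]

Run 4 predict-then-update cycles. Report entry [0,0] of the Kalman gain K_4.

step 1: x^-=[0.3724, 0.5999]  P^-=[0.9963 -0.1460; -0.1460 1.0143]  S=[1.2209]  K=[0.8077; -0.0615]  nu=[-0.5644]  x^+=[-0.0835, 0.6346]  P^+=[0.1998 -0.0854; -0.0854 1.0097]
step 2: x^-=[-0.1438, 0.7045]  P^-=[0.3722 -0.2492; -0.2492 1.5207]  S=[0.5847]  K=[0.6066; -0.2441]  nu=[3.0544]  x^+=[1.7092, -0.0411]  P^+=[0.1570 -0.1626; -0.1626 1.4859]
step 3: x^-=[2.0368, -0.4375]  P^-=[0.3267 -0.3739; -0.3739 2.1122]  S=[0.5247]  K=[0.5727; -0.4308]  nu=[1.6138]  x^+=[2.9611, -1.1327]  P^+=[0.1546 -0.2444; -0.2444 2.0148]
step 4: x^-=[3.6030, -1.9044]  P^-=[0.3395 -0.5197; -0.5197 2.7697]  S=[0.5203]  K=[0.5826; -0.6262]  nu=[-0.2897]  x^+=[3.4342, -1.7230]  P^+=[0.1629 -0.3299; -0.3299 2.5657]

K[0,0] = 0.5826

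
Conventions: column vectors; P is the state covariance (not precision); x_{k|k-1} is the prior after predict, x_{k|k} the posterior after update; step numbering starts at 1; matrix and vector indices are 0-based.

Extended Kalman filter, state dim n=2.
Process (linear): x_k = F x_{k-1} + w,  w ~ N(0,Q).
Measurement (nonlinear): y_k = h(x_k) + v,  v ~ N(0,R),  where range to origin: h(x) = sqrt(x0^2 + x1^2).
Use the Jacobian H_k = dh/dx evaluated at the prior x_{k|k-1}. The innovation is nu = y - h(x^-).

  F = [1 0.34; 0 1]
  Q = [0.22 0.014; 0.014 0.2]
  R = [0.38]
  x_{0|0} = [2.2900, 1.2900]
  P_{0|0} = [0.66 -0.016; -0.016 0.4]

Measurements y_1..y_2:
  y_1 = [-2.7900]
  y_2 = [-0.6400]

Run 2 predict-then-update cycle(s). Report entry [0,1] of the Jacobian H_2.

H_jac[0,1] = -0.2721

step 1: x^-=[2.7286, 1.2900]  P^-=[0.9154 0.1340; 0.1340 0.6000]  H_jac=[0.9041 0.4274]  S=[1.3413]  K=[0.6597; 0.2815]  nu=[-5.8082]  x^+=[-1.1028, -0.3451]  P^+=[0.3317 -0.1151; -0.1151 0.4937]
step 2: x^-=[-1.2202, -0.3451]  P^-=[0.5305 0.0668; 0.0668 0.6937]  H_jac=[-0.9623 -0.2721]  S=[0.9576]  K=[-0.5521; -0.2642]  nu=[-1.9080]  x^+=[-0.1668, 0.1591]  P^+=[0.2386 -0.0729; -0.0729 0.6268]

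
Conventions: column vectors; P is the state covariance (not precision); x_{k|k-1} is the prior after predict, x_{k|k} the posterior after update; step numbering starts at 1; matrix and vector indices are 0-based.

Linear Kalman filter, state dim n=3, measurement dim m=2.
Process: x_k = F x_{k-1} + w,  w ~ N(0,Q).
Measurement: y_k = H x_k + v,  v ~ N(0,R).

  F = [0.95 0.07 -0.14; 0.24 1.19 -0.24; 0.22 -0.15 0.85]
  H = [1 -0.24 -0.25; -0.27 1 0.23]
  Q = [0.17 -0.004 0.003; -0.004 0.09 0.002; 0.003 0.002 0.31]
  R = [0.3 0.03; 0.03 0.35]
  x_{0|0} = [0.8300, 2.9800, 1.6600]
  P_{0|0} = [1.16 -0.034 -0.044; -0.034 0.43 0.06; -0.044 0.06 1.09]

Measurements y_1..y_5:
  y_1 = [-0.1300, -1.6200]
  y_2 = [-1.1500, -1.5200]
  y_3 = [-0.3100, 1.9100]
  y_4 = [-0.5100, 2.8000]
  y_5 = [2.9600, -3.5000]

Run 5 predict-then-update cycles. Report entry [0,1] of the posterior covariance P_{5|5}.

P_post[0,1] = 0.0820

step 1: x^-=[0.7647, 3.3470, 1.1466]  P^-=[1.2464 0.2944 0.0862; 0.2944 0.7799 -0.1873; 0.0862 -0.1873 1.1338]  S=[1.4553 -0.1626; -0.1626 1.0249]  K=[0.8049 0.1059; 0.1807 0.6700; -0.1010 0.0329]  nu=[0.1952, -5.0242]  x^+=[0.3895, 0.0159, 0.9615]  P^+=[0.3197 0.1008 0.2035; 0.1008 0.3116 -0.1934; 0.2035 -0.1934 1.1168]
step 2: x^-=[0.2366, -0.1184, 0.9006]  P^-=[0.4450 0.2302 0.0633; 0.2302 0.7586 -0.4137; 0.0633 -0.4137 1.2581]  S=[0.6756 0.0457; 0.0457 0.8852]  K=[0.5459 0.1126; 0.1791 0.6701; -0.2149 -0.1487]  nu=[-1.1898, -1.5449]  x^+=[-0.5870, -1.3667, 1.3859]  P^+=[0.2268 0.0797 0.1622; 0.0797 0.3285 -0.2917; 0.1622 -0.2917 1.2045]
step 3: x^-=[-0.8473, -2.0998, 1.2539]  P^-=[0.3731 0.2181 -0.0040; 0.2181 0.8312 -0.5534; -0.0040 -0.5534 1.3284]  S=[0.6349 0.0534; 0.0534 0.9068]  K=[0.4985 0.0991; 0.1884 0.7002; -0.2988 -0.2546]  nu=[0.3468, 3.4927]  x^+=[-0.3284, 0.4111, 0.2610]  P^+=[0.2012 0.0759 0.1218; 0.0759 0.3500 -0.3423; 0.1218 -0.3423 1.2048]
step 4: x^-=[-0.3197, 0.3478, 0.0879]  P^-=[0.3613 0.2296 -0.0446; 0.2296 0.8914 -0.6186; -0.0446 -0.6186 1.3259]  S=[0.6334 0.0622; 0.0622 0.9349]  K=[0.4915 0.0975; 0.1979 0.7218; -0.3298 -0.3007]  nu=[-0.0849, 2.3457]  x^+=[-0.1327, 2.0242, -0.5893]  P^+=[0.1935 0.0789 0.0967; 0.0789 0.3617 -0.3559; 0.0967 -0.3559 1.1601]
step 5: x^-=[0.0981, 2.5184, -0.8337]  P^-=[0.3609 0.2397 -0.0620; 0.2397 0.9174 -0.6294; -0.0620 -0.6294 1.2874]  S=[0.6346 0.0672; 0.0672 0.9506]  K=[0.4919 0.0999; 0.2013 0.7305; -0.3341 -0.3093]  nu=[3.2578, -5.8001]  x^+=[1.1213, -1.0628, -0.1279]  P^+=[0.1913 0.0820 0.0841; 0.0820 0.3646 -0.3513; 0.0841 -0.3513 1.1117]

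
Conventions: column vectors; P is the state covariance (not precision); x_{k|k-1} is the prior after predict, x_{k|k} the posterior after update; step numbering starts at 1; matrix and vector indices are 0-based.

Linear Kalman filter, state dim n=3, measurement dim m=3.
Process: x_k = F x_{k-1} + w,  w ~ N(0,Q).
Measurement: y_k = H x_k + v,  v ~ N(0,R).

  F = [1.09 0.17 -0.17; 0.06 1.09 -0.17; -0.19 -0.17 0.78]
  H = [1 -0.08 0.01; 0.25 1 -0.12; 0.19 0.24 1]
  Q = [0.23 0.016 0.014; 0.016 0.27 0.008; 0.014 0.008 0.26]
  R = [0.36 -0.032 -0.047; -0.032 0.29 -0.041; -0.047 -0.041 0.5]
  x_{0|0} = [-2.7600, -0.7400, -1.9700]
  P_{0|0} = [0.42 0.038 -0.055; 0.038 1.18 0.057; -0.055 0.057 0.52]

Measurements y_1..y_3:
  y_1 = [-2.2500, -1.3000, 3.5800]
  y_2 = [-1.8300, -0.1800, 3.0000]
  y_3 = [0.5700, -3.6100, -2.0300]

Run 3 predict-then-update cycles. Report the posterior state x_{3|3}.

step 1: x^-=[-2.7993, -0.6373, -0.8864]  P^-=[0.8093 0.3212 -0.2236; 0.3212 1.6735 -0.2469; -0.2236 -0.2469 0.6293]  S=[1.1246 0.3719 -0.0518; 0.3719 2.2564 0.1133; -0.0518 0.1133 1.0807]  K=[0.6511 0.1354 0.0237; -0.0952 0.8005 0.1112; -0.0939 -0.1774 0.5022]  nu=[0.5072, -0.0692, 5.1512]  x^+=[-2.3565, -0.1682, 1.6654]  P^+=[0.2259 -0.0457 -0.0562; -0.0457 0.2395 -0.0215; -0.0562 -0.0215 0.2787]
step 2: x^-=[-2.8803, -0.6079, 1.7753]  P^-=[0.5184 0.0440 -0.1198; 0.0440 0.5665 -0.0893; -0.1198 -0.0893 0.4640]  S=[0.8728 0.1072 -0.0579; 0.1072 0.9462 -0.0391; -0.0579 -0.0391 0.9310]  K=[0.5740 0.1349 0.0298; -0.0750 0.6335 0.0810; -0.0751 -0.1582 0.4396]  nu=[0.9839, 1.3610, 1.9178]  x^+=[-2.0747, 0.3359, 2.3292]  P^+=[0.1985 -0.0357 -0.0467; -0.0357 0.1893 -0.0206; -0.0467 -0.0206 0.2437]
step 3: x^-=[-2.6003, -0.1543, 2.1538]  P^-=[0.4837 0.0418 -0.1017; 0.0418 0.5065 -0.0757; -0.1017 -0.0757 0.4379]  S=[0.8383 0.0993 -0.0471; 0.0993 0.8782 -0.0351; -0.0471 -0.0351 0.9134]  K=[0.5573 0.1375 0.0343; -0.0671 0.6098 0.0789; -0.0670 -0.1502 0.4291]  nu=[3.1364, -2.5471, -3.6528]  x^+=[-1.3278, -2.2064, 0.7588]  P^+=[0.1925 -0.0327 -0.0434; -0.0327 0.1815 -0.0197; -0.0434 -0.0197 0.2369]

x_post = [-1.3278, -2.2064, 0.7588]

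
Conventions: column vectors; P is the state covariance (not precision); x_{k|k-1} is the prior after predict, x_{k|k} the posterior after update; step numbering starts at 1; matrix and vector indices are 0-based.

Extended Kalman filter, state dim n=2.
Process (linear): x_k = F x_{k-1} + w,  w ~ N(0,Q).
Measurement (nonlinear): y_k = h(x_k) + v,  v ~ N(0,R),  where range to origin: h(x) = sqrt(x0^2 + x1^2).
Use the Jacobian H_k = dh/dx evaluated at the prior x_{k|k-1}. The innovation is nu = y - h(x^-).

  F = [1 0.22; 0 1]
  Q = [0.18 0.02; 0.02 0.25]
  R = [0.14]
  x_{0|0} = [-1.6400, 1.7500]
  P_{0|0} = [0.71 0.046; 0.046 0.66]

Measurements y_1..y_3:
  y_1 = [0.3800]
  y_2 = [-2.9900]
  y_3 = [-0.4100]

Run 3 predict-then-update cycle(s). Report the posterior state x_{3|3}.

x_post = [-1.1425, -1.6079]

step 1: x^-=[-1.2550, 1.7500]  P^-=[0.9422 0.2112; 0.2112 0.9100]  H_jac=[-0.5828 0.8126]  S=[0.8609]  K=[-0.4384; 0.7160]  nu=[-1.7735]  x^+=[-0.4774, 0.4801]  P^+=[0.7767 0.4815; 0.4815 0.4686]
step 2: x^-=[-0.3718, 0.4801]  P^-=[1.1912 0.6046; 0.6046 0.7186]  H_jac=[-0.6122 0.7907]  S=[0.4505]  K=[-0.5579; 0.4397]  nu=[-3.5973]  x^+=[1.6350, -1.1015]  P^+=[1.0510 0.7151; 0.7151 0.6315]
step 3: x^-=[1.3927, -1.1015]  P^-=[1.5762 0.8740; 0.8740 0.8815]  H_jac=[0.7843 -0.6204]  S=[0.5984]  K=[1.1599; 0.2317]  nu=[-2.1857]  x^+=[-1.1425, -1.6079]  P^+=[0.7711 0.7132; 0.7132 0.8494]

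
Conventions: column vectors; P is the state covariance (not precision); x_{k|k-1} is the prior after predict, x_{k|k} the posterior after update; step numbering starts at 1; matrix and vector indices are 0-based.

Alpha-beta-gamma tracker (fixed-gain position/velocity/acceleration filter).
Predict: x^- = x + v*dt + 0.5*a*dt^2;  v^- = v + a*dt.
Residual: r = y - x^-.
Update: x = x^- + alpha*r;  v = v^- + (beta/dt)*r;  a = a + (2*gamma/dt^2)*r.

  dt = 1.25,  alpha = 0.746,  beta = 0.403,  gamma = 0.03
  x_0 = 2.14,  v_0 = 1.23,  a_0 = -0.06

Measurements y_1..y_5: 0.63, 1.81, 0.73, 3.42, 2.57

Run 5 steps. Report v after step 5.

step 1: x_pred=3.6306  r=-3.0006  x^+=1.3922  v^+=0.1876  a^+=-0.1752
step 2: x_pred=1.4898  r=0.3202  x^+=1.7287  v^+=0.0718  a^+=-0.1629
step 3: x_pred=1.6911  r=-0.9611  x^+=0.9741  v^+=-0.4417  a^+=-0.1998
step 4: x_pred=0.2659  r=3.1541  x^+=2.6188  v^+=0.3254  a^+=-0.0787
step 5: x_pred=2.9641  r=-0.3941  x^+=2.6701  v^+=0.0999  a^+=-0.0938

v_post = 0.0999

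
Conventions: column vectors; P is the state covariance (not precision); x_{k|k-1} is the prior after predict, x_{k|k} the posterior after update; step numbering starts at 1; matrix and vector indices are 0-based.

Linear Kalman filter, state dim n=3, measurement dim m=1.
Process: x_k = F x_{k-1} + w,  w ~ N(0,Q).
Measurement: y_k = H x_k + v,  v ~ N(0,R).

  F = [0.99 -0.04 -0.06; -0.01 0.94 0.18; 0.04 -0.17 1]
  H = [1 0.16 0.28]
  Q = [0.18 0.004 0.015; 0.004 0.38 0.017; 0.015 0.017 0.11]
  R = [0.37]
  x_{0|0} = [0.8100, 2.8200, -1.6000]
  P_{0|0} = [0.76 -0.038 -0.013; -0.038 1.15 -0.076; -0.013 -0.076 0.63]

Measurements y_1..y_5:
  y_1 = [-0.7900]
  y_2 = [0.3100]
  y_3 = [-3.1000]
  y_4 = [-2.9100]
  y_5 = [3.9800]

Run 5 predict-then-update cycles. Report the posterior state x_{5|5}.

step 1: x^-=[0.7851, 2.3547, -2.0470]  P^-=[0.9332 -0.0864 0.0110; -0.0864 1.3917 -0.1242; 0.0110 -0.1242 0.7998]  S=[1.3689]  K=[0.6739; 0.0741; 0.1571]  nu=[-1.3787]  x^+=[-0.1439, 2.2525, -2.2636]  P^+=[0.3116 -0.1548 -0.1339; -0.1548 1.3842 -0.1402; -0.1339 -0.1402 0.7660]
step 2: x^-=[-0.0968, 1.7114, -2.6523]  P^-=[0.5179 -0.2185 -0.1110; -0.2185 1.5838 -0.1996; -0.1110 -0.1996 0.9555]  S=[0.8533]  K=[0.5295; -0.0246; 0.1460]  nu=[0.8756]  x^+=[0.3668, 1.6898, -2.5244]  P^+=[0.2786 -0.2074 -0.1770; -0.2074 1.5833 -0.1966; -0.1770 -0.1966 0.9373]
step 3: x^-=[0.4470, 1.1303, -2.7970]  P^-=[0.4955 -0.2807 -0.1531; -0.2807 1.7474 -0.2538; -0.1531 -0.2538 1.1490]  S=[0.8020]  K=[0.5084; -0.0899; 0.1596]  nu=[-2.9447]  x^+=[-1.0500, 1.3952, -3.2670]  P^+=[0.2882 -0.2440 -0.2182; -0.2440 1.7410 -0.2423; -0.2182 -0.2423 1.1286]
step 4: x^-=[-0.8993, 0.7339, -3.5461]  P^-=[0.5134 -0.3273 -0.1963; -0.3273 1.8783 -0.2875; -0.1963 -0.2875 1.3576]  S=[0.7976]  K=[0.5092; -0.1344; 0.1729]  nu=[-1.1352]  x^+=[-1.4773, 0.8865, -3.7424]  P^+=[0.3066 -0.2727 -0.2665; -0.2727 1.8639 -0.2690; -0.2665 -0.2690 1.3338]
step 5: x^-=[-1.2735, 0.1745, -3.9522]  P^-=[0.5403 -0.3679 -0.2490; -0.3679 1.9852 -0.2954; -0.2490 -0.2954 1.5720]  S=[0.8007]  K=[0.5142; -0.1661; 0.1797]  nu=[6.3322]  x^+=[1.9823, -0.8773, -2.8146]  P^+=[0.3286 -0.2995 -0.3230; -0.2995 1.9631 -0.2716; -0.3230 -0.2716 1.5461]

x_post = [1.9823, -0.8773, -2.8146]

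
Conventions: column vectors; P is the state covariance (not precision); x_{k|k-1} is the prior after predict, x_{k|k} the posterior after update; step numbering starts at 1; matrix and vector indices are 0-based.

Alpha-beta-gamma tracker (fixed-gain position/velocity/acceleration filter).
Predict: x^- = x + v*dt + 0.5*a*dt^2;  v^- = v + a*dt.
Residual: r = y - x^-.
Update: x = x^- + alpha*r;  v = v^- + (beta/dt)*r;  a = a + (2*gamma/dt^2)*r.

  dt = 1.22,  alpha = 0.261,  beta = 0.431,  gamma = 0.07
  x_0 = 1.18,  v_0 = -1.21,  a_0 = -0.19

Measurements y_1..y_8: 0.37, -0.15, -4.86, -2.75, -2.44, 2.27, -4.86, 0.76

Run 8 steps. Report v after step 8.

step 1: x_pred=-0.4376  r=0.8076  x^+=-0.2268  v^+=-1.1565  a^+=-0.1140
step 2: x_pred=-1.7226  r=1.5726  x^+=-1.3122  v^+=-0.7401  a^+=0.0339
step 3: x_pred=-2.1898  r=-2.6702  x^+=-2.8867  v^+=-1.6420  a^+=-0.2173
step 4: x_pred=-5.0517  r=2.3017  x^+=-4.4510  v^+=-1.0940  a^+=-0.0008
step 5: x_pred=-5.7862  r=3.3462  x^+=-4.9128  v^+=0.0872  a^+=0.3140
step 6: x_pred=-4.5728  r=6.8428  x^+=-2.7868  v^+=2.8877  a^+=0.9576
step 7: x_pred=1.4488  r=-6.3088  x^+=-0.1978  v^+=1.8272  a^+=0.3642
step 8: x_pred=2.3024  r=-1.5424  x^+=1.8998  v^+=1.7266  a^+=0.2191

v_post = 1.7266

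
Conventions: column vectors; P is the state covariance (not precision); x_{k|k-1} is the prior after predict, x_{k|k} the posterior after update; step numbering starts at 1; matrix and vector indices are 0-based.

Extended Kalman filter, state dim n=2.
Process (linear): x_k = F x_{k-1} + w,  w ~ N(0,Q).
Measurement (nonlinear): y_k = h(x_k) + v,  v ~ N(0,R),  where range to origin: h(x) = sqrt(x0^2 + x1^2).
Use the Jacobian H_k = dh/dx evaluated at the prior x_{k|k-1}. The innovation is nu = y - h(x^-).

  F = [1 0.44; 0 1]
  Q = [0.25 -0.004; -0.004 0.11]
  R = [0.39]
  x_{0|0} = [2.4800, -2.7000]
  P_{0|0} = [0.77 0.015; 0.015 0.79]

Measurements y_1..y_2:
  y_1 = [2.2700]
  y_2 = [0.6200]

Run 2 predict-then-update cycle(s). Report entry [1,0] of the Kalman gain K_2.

K[1,0] = -0.6130

step 1: x^-=[1.2920, -2.7000]  P^-=[1.1861 0.3586; 0.3586 0.9000]  H_jac=[0.4316 -0.9020]  S=[1.0641]  K=[0.1772; -0.6175]  nu=[-0.7232]  x^+=[1.1639, -2.2534]  P^+=[1.1527 0.4750; 0.4750 0.4943]
step 2: x^-=[0.1724, -2.2534]  P^-=[1.9164 0.6885; 0.6885 0.6043]  H_jac=[0.0763 -0.9971]  S=[0.8972]  K=[-0.6022; -0.6130]  nu=[-1.6400]  x^+=[1.1600, -1.2481]  P^+=[1.5910 0.3573; 0.3573 0.2671]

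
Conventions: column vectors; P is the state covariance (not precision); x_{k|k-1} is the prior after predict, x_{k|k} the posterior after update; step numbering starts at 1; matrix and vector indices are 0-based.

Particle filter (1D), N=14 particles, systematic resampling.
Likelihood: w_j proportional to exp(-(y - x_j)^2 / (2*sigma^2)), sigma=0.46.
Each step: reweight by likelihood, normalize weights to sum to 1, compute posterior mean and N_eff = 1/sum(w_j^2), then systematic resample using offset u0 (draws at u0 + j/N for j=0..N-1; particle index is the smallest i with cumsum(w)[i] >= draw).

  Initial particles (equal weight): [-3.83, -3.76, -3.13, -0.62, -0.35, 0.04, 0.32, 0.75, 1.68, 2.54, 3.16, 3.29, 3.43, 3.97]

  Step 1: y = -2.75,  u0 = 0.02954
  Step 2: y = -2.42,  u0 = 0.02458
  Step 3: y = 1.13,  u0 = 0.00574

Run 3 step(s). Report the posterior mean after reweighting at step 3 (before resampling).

post_mean = -3.1300

step 1: w=[0.0735, 0.1039, 0.8226, 0.0000, 0.0000, 0.0000, 0.0000, 0.0000, 0.0000, 0.0000, 0.0000, 0.0000, 0.0000, 0.0000]  mean=-3.2468  Neff=1.4434  idx=[0, 1, 1, 2, 2, 2, 2, 2, 2, 2, 2, 2, 2, 2]
step 2: w=[0.0027, 0.0042, 0.0042, 0.0899, 0.0899, 0.0899, 0.0899, 0.0899, 0.0899, 0.0899, 0.0899, 0.0899, 0.0899, 0.0899]  mean=-3.1372  Neff=11.2450  idx=[3, 3, 4, 5, 6, 7, 7, 8, 9, 10, 11, 11, 12, 13]
step 3: w=[0.0714, 0.0714, 0.0714, 0.0714, 0.0714, 0.0714, 0.0714, 0.0714, 0.0714, 0.0714, 0.0714, 0.0714, 0.0714, 0.0714]  mean=-3.1300  Neff=14.0000  idx=[0, 1, 2, 3, 4, 5, 6, 7, 8, 9, 10, 11, 12, 13]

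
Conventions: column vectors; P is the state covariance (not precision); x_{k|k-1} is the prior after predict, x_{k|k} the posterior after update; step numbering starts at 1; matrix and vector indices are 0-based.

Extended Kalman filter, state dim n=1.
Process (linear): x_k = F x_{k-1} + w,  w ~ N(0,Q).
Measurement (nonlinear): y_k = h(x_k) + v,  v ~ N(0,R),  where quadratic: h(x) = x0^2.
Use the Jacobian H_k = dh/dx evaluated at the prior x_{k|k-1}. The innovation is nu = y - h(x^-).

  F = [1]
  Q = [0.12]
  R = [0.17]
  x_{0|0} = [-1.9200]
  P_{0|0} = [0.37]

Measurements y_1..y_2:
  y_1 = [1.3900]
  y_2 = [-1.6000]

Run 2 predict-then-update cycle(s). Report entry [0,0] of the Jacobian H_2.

step 1: x^-=[-1.9200]  P^-=[0.4900]  H_jac=[-3.8400]  S=[7.3953]  K=[-0.2544]  nu=[-2.2964]  x^+=[-1.3357]  P^+=[0.0113]
step 2: x^-=[-1.3357]  P^-=[0.1313]  H_jac=[-2.6715]  S=[1.1068]  K=[-0.3168]  nu=[-3.3842]  x^+=[-0.2635]  P^+=[0.0202]

H_jac[0,0] = -2.6715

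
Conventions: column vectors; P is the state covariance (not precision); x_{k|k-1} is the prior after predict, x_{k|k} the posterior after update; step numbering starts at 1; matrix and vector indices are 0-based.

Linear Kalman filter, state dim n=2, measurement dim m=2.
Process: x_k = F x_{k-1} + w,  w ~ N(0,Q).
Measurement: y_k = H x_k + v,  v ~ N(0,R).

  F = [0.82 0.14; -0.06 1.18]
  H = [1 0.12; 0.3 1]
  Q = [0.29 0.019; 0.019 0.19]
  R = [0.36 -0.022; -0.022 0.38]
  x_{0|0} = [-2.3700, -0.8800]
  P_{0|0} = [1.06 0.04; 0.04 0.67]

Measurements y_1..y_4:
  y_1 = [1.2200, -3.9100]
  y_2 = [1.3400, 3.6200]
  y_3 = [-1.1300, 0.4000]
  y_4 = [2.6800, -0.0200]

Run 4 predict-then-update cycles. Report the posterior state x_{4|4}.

step 1: x^-=[-2.0666, -0.8962]  P^-=[1.0251 0.1159; 0.1159 1.1211]  S=[1.4290 0.5401; 0.5401 1.6629]  K=[0.7191 0.0211; -0.0997 0.7275]  nu=[3.3941, -2.3938]  x^+=[0.3237, -2.9761]  P^+=[0.2690 -0.0885; -0.0885 0.3052]
step 2: x^-=[-0.1512, -3.5312]  P^-=[0.4566 -0.0287; -0.0287 0.6285]  S=[0.8187 0.1606; 0.1606 1.0323]  K=[0.5496 0.0193; -0.0627 0.6102]  nu=[1.9150, 7.1966]  x^+=[1.0404, 0.7400]  P^+=[0.2054 -0.0664; -0.0664 0.2532]
step 3: x^-=[0.9568, 0.8108]  P^-=[0.4178 -0.0129; -0.0129 0.5526]  S=[0.7827 0.1563; 0.1563 0.9625]  K=[0.5256 0.0315; -0.0472 0.5778]  nu=[-2.1840, -0.6978]  x^+=[-0.2131, 0.5106]  P^+=[0.1955 -0.0583; -0.0583 0.2381]
step 4: x^-=[-0.1033, 0.6153]  P^-=[0.4128 -0.0072; -0.0072 0.5305]  S=[0.7787 0.1581; 0.1581 0.9433]  K=[0.5216 0.0363; -0.0426 0.5672]  nu=[2.7094, -0.6043]  x^+=[1.2881, 0.1571]  P^+=[0.1937 -0.0558; -0.0558 0.2332]

x_post = [1.2881, 0.1571]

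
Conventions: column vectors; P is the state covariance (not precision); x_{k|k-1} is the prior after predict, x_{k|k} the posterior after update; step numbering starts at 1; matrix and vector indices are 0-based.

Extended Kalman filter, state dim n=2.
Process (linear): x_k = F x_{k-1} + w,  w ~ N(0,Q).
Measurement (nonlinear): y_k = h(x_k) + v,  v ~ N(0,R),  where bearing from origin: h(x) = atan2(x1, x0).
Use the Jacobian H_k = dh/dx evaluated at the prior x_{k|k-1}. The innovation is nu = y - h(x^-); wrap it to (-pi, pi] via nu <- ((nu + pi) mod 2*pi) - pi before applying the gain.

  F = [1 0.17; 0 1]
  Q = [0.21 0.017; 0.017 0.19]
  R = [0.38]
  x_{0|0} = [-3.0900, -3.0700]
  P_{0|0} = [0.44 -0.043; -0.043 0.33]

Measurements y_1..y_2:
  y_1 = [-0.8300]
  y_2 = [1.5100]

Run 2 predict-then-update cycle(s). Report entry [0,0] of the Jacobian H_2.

H_jac[0,0] = 0.1286

step 1: x^-=[-3.6119, -3.0700]  P^-=[0.6449 0.0301; 0.0301 0.5200]  H_jac=[0.1366 -0.1607]  S=[0.4042]  K=[0.2060; -0.1966]  nu=[1.6071]  x^+=[-3.2808, -3.3860]  P^+=[0.6278 0.0465; 0.0465 0.5044]
step 2: x^-=[-3.8564, -3.3860]  P^-=[0.8681 0.1492; 0.1492 0.6944]  H_jac=[0.1286 -0.1464]  S=[0.4036]  K=[0.2224; -0.2044]  nu=[-2.3521]  x^+=[-4.3795, -2.9053]  P^+=[0.8482 0.1676; 0.1676 0.6775]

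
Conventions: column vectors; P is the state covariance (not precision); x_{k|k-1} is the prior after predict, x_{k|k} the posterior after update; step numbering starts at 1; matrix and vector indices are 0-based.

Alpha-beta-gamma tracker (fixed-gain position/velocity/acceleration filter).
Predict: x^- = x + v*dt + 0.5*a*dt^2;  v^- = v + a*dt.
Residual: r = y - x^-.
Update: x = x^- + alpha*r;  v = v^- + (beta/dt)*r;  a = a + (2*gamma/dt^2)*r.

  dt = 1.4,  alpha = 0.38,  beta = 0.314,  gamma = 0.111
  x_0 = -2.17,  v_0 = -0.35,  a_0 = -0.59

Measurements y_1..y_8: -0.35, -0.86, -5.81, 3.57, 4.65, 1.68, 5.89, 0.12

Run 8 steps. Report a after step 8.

a_post = -1.3017

step 1: x_pred=-3.2382  r=2.8882  x^+=-2.1407  v^+=-0.5282  a^+=-0.2629
step 2: x_pred=-3.1378  r=2.2778  x^+=-2.2722  v^+=-0.3854  a^+=-0.0049
step 3: x_pred=-2.8165  r=-2.9935  x^+=-3.9540  v^+=-1.0636  a^+=-0.3439
step 4: x_pred=-5.7801  r=9.3501  x^+=-2.2271  v^+=0.5520  a^+=0.7151
step 5: x_pred=-0.7534  r=5.4034  x^+=1.2999  v^+=2.7651  a^+=1.3271
step 6: x_pred=6.4716  r=-4.7916  x^+=4.6508  v^+=3.5484  a^+=0.7844
step 7: x_pred=10.3872  r=-4.4972  x^+=8.6783  v^+=3.6379  a^+=0.2750
step 8: x_pred=14.0409  r=-13.9209  x^+=8.7509  v^+=0.9007  a^+=-1.3017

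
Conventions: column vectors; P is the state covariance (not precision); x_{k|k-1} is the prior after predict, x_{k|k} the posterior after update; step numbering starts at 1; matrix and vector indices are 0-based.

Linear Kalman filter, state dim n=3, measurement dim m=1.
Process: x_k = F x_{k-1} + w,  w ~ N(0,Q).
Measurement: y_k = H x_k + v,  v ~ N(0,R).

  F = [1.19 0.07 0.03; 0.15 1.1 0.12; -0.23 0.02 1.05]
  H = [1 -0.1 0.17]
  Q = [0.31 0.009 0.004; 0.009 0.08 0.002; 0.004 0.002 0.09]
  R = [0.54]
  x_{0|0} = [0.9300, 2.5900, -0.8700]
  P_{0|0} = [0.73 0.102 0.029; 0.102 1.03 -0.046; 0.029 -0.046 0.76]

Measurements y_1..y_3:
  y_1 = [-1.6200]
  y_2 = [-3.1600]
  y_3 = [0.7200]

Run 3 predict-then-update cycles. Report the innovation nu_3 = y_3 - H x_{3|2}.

step 1: x^-=[1.2619, 2.8841, -1.0756]  P^-=[1.3684 0.3583 -0.1370; 0.3583 1.3762 0.0203; -0.1370 0.0203 0.9501]  S=[1.8306]  K=[0.7152; 0.1224; 0.0123]  nu=[-2.4106]  x^+=[-0.4621, 2.5890, -1.1052]  P^+=[0.4320 0.1980 -0.1531; 0.1980 1.3488 0.0175; -0.1531 0.0175 0.9498]
step 2: x^-=[-0.4019, 2.6459, -1.0024]  P^-=[0.9514 0.4328 -0.2698; 0.4328 1.7999 0.0873; -0.2698 0.0873 1.2334]  S=[1.3637]  K=[0.6322; 0.1963; -0.0505]  nu=[-2.3231]  x^+=[-1.8707, 2.1899, -0.8850]  P^+=[0.4062 0.2636 -0.2263; 0.2636 1.7473 0.1008; -0.2263 0.1008 1.2299]
step 3: x^-=[-2.0994, 2.0221, -0.4552]  P^-=[0.9231 0.5391 -0.3377; 0.5391 2.3266 0.2028; -0.3377 0.2028 1.5792]  S=[1.3025]  K=[0.6233; 0.2618; -0.0687]  nu=[3.0989]  x^+=[-0.1679, 2.8333, -0.6681]  P^+=[0.4172 0.3266 -0.2819; 0.3266 2.2373 0.2262; -0.2819 0.2262 1.5731]

innov = [3.0989]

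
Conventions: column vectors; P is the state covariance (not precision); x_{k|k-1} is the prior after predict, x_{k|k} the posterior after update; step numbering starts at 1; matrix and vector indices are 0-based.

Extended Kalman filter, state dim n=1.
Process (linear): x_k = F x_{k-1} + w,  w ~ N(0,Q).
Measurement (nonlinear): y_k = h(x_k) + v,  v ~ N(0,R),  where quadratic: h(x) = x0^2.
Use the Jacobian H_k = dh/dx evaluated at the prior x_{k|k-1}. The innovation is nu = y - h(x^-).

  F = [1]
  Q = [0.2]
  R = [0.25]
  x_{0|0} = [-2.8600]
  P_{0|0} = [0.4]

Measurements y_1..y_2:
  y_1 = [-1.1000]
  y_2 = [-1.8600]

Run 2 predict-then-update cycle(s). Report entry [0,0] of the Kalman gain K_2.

step 1: x^-=[-2.8600]  P^-=[0.6000]  H_jac=[-5.7200]  S=[19.8810]  K=[-0.1726]  nu=[-9.2796]  x^+=[-1.2581]  P^+=[0.0075]
step 2: x^-=[-1.2581]  P^-=[0.2075]  H_jac=[-2.5162]  S=[1.5640]  K=[-0.3339]  nu=[-3.4428]  x^+=[-0.1085]  P^+=[0.0332]

K[0,0] = -0.3339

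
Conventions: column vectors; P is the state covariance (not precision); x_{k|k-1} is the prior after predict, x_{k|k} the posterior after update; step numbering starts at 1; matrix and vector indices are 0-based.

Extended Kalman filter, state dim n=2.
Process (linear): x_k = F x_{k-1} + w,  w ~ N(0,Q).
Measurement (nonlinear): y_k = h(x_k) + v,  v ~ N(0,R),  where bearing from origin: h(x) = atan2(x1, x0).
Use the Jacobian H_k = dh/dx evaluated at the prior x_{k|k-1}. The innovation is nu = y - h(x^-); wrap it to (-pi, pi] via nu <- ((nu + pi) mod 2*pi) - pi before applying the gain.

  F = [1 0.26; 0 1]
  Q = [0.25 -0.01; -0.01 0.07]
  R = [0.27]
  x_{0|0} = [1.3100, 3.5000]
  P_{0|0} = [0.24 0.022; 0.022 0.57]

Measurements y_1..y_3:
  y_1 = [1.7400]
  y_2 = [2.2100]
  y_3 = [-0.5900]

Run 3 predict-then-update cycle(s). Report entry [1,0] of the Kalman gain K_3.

K[1,0] = 0.0895

step 1: x^-=[2.2200, 3.5000]  P^-=[0.5400 0.1602; 0.1602 0.6400]  H_jac=[-0.2037 0.1292]  S=[0.2947]  K=[-0.3031; 0.1699]  nu=[0.7345]  x^+=[1.9974, 3.6248]  P^+=[0.5129 0.1754; 0.1754 0.6315]
step 2: x^-=[2.9398, 3.6248]  P^-=[0.8968 0.3296; 0.3296 0.7015]  H_jac=[-0.1664 0.1350]  S=[0.2928]  K=[-0.3578; 0.1360]  nu=[1.3206]  x^+=[2.4674, 3.8045]  P^+=[0.8593 0.3438; 0.3438 0.6961]
step 3: x^-=[3.4565, 3.8045]  P^-=[1.3351 0.5148; 0.5148 0.7661]  H_jac=[-0.1440 0.1308]  S=[0.2914]  K=[-0.4286; 0.0895]  nu=[-1.4233]  x^+=[4.0666, 3.6770]  P^+=[1.2816 0.5260; 0.5260 0.7637]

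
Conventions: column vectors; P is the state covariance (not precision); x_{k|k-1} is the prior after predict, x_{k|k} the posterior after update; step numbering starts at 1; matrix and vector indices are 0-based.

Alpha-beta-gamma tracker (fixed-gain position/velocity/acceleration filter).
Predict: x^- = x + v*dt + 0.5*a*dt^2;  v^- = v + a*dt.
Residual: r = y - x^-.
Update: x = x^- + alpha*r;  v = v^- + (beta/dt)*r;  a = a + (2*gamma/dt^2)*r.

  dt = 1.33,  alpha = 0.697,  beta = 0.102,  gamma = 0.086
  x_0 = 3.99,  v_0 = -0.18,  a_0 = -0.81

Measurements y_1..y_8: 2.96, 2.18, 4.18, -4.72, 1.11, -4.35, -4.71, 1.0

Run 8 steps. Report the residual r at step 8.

step 1: x_pred=3.0342  r=-0.0742  x^+=2.9825  v^+=-1.2630  a^+=-0.8172
step 2: x_pred=0.5799  r=1.6001  x^+=1.6952  v^+=-2.2272  a^+=-0.6616
step 3: x_pred=-1.8521  r=6.0321  x^+=2.3523  v^+=-2.6445  a^+=-0.0751
step 4: x_pred=-1.2314  r=-3.4886  x^+=-3.6629  v^+=-3.0119  a^+=-0.4143
step 5: x_pred=-8.0353  r=9.1453  x^+=-1.6610  v^+=-2.8616  a^+=0.4749
step 6: x_pred=-5.0469  r=0.6969  x^+=-4.5612  v^+=-2.1765  a^+=0.5427
step 7: x_pred=-6.9759  r=2.2659  x^+=-5.3966  v^+=-1.2809  a^+=0.7630
step 8: x_pred=-6.4254  r=7.4254  x^+=-1.2499  v^+=0.3034  a^+=1.4850

resid = 7.4254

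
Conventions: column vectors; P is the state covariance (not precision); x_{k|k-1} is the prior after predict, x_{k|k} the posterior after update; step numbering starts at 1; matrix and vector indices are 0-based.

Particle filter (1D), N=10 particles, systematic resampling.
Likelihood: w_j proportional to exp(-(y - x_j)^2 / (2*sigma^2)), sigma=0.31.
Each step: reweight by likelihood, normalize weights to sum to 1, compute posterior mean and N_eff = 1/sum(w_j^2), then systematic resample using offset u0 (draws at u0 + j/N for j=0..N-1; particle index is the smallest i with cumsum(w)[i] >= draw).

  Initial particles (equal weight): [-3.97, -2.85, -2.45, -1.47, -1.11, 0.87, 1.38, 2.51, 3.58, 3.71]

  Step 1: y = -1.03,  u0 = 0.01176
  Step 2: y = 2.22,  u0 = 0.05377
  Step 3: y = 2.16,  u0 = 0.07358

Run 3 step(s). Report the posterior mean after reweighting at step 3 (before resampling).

step 1: w=[0.0000, 0.0000, 0.0000, 0.2741, 0.7259, 0.0000, 0.0000, 0.0000, 0.0000, 0.0000]  mean=-1.2087  Neff=1.6610  idx=[3, 3, 3, 4, 4, 4, 4, 4, 4, 4]
step 2: w=[0.0000, 0.0000, 0.0000, 0.1429, 0.1429, 0.1429, 0.1429, 0.1429, 0.1429, 0.1429]  mean=-1.1100  Neff=7.0000  idx=[3, 4, 4, 5, 6, 6, 7, 8, 8, 9]
step 3: w=[0.1000, 0.1000, 0.1000, 0.1000, 0.1000, 0.1000, 0.1000, 0.1000, 0.1000, 0.1000]  mean=-1.1100  Neff=10.0000  idx=[0, 1, 2, 3, 4, 5, 6, 7, 8, 9]

post_mean = -1.1100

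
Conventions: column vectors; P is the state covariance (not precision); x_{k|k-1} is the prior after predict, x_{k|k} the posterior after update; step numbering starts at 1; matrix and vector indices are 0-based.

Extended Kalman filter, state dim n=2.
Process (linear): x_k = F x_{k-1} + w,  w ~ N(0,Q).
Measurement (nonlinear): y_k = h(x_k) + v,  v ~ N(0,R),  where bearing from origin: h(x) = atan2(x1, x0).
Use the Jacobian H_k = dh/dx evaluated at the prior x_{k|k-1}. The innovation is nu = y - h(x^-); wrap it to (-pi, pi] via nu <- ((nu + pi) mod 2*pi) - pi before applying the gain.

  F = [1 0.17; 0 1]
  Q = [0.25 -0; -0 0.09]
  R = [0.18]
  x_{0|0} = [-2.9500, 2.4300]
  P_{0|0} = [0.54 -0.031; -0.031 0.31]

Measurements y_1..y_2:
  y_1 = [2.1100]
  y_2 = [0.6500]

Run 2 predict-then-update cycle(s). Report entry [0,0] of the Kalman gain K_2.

step 1: x^-=[-2.5369, 2.4300]  P^-=[0.7884 0.0217; 0.0217 0.4000]  H_jac=[-0.1969 -0.2056]  S=[0.2292]  K=[-0.6967; -0.3774]  nu=[-0.2677]  x^+=[-2.3504, 2.5310]  P^+=[0.6771 -0.0386; -0.0386 0.3674]
step 2: x^-=[-1.9201, 2.5310]  P^-=[0.9247 0.0239; 0.0239 0.4574]  H_jac=[-0.2508 -0.1902]  S=[0.2570]  K=[-0.9200; -0.3619]  nu=[-1.5698]  x^+=[-0.4759, 3.0991]  P^+=[0.7071 -0.0617; -0.0617 0.4237]

K[0,0] = -0.9200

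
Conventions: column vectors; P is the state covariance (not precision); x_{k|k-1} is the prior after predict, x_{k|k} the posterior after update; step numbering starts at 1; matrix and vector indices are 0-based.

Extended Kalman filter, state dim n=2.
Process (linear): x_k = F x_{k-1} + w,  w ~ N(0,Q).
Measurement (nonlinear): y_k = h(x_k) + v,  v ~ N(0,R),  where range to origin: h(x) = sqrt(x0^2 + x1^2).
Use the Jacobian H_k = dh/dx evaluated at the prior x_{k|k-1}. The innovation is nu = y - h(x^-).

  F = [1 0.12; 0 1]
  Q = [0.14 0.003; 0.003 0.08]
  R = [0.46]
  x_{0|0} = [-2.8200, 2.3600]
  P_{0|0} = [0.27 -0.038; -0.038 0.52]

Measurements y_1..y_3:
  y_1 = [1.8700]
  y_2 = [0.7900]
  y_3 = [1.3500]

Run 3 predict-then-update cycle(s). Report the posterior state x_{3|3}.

x_post = [-1.0716, 1.1572]

step 1: x^-=[-2.5368, 2.3600]  P^-=[0.4084 0.0274; 0.0274 0.6000]  H_jac=[-0.7322 0.6811]  S=[0.9299]  K=[-0.3014; 0.4179]  nu=[-1.5948]  x^+=[-2.0561, 1.6935]  P^+=[0.3239 0.1445; 0.1445 0.4376]
step 2: x^-=[-1.8528, 1.6935]  P^-=[0.5049 0.2001; 0.2001 0.5176]  H_jac=[-0.7381 0.6747]  S=[0.7714]  K=[-0.3081; 0.2613]  nu=[-1.7202]  x^+=[-1.3228, 1.2441]  P^+=[0.4316 0.2622; 0.2622 0.4649]
step 3: x^-=[-1.1735, 1.2441]  P^-=[0.6412 0.3209; 0.3209 0.5449]  H_jac=[-0.6862 0.7274]  S=[0.7299]  K=[-0.2830; 0.2414]  nu=[-0.3603]  x^+=[-1.0716, 1.1572]  P^+=[0.5828 0.3708; 0.3708 0.5024]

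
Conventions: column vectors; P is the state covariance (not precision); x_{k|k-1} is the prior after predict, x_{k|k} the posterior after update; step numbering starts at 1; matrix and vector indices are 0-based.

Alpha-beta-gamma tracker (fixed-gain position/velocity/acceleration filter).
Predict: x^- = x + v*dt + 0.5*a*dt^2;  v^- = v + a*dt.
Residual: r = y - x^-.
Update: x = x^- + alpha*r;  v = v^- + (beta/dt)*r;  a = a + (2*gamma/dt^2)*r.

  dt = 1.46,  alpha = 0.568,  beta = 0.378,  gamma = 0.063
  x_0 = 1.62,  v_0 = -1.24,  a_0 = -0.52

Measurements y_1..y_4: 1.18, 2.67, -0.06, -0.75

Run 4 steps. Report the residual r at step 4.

resid = 0.8555

step 1: x_pred=-0.7446  r=1.9246  x^+=0.3486  v^+=-1.5009  a^+=-0.4062
step 2: x_pred=-2.2757  r=4.9457  x^+=0.5334  v^+=-0.8135  a^+=-0.1139
step 3: x_pred=-0.7757  r=0.7157  x^+=-0.3692  v^+=-0.7945  a^+=-0.0716
step 4: x_pred=-1.6055  r=0.8555  x^+=-1.1196  v^+=-0.6775  a^+=-0.0210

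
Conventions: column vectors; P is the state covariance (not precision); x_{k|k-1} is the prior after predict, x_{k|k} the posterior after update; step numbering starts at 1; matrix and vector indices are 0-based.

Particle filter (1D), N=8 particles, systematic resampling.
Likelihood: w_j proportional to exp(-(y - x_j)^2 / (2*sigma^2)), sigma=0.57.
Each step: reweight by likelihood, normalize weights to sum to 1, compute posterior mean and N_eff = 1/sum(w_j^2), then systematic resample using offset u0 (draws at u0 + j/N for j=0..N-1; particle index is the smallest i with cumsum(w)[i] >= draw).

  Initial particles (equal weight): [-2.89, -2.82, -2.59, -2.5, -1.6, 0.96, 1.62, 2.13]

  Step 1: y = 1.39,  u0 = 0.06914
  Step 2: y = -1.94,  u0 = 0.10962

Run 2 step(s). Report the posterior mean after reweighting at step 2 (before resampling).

step 1: w=[0.0000, 0.0000, 0.0000, 0.0000, 0.0000, 0.3575, 0.4380, 0.2046]  mean=1.4884  Neff=2.7666  idx=[5, 5, 5, 6, 6, 6, 7, 7]
step 2: w=[0.3329, 0.3329, 0.3329, 0.0005, 0.0005, 0.0005, 0.0000, 0.0000]  mean=0.9609  Neff=3.0085  idx=[0, 0, 1, 1, 1, 2, 2, 2]

post_mean = 0.9609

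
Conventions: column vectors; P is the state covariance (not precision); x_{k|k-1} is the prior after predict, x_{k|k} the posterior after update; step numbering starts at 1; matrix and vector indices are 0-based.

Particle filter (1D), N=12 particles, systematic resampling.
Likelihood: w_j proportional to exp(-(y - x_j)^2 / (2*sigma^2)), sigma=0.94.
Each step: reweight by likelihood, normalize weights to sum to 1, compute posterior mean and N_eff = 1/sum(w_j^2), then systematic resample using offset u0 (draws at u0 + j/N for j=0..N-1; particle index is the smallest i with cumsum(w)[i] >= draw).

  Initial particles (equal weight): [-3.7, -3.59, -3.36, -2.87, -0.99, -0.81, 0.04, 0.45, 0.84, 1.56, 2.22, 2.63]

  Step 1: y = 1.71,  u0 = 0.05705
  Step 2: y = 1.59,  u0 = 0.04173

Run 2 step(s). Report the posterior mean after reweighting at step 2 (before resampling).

step 1: w=[0.0000, 0.0000, 0.0000, 0.0000, 0.0043, 0.0073, 0.0546, 0.1078, 0.1724, 0.2613, 0.2284, 0.1639]  mean=1.5312  Neff=5.2160  idx=[6, 7, 8, 8, 9, 9, 9, 10, 10, 10, 11, 11]
step 2: w=[0.0296, 0.0553, 0.0839, 0.0839, 0.1153, 0.1153, 0.1153, 0.0921, 0.0921, 0.0921, 0.0625, 0.0625]  mean=1.6491  Neff=10.9692  idx=[1, 2, 3, 4, 5, 5, 6, 7, 8, 9, 10, 11]

post_mean = 1.6491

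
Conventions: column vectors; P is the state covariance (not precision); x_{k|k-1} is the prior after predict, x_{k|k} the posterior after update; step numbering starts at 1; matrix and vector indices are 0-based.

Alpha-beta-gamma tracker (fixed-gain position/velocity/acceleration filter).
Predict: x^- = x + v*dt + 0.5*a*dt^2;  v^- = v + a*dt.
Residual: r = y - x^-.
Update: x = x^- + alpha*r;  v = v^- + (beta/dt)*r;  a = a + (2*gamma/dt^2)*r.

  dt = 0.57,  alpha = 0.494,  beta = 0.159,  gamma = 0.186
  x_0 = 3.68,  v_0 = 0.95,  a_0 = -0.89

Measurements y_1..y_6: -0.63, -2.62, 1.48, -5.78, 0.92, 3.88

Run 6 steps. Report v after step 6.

step 1: x_pred=4.0769  r=-4.7069  x^+=1.7517  v^+=-0.8703  a^+=-6.2793
step 2: x_pred=0.2356  r=-2.8556  x^+=-1.1751  v^+=-5.2460  a^+=-9.5488
step 3: x_pred=-5.7165  r=7.1965  x^+=-2.1614  v^+=-8.6814  a^+=-1.3090
step 4: x_pred=-7.3225  r=1.5425  x^+=-6.5605  v^+=-8.9973  a^+=0.4571
step 5: x_pred=-11.6147  r=12.5347  x^+=-5.4226  v^+=-5.2402  a^+=14.8089
step 6: x_pred=-6.0038  r=9.8838  x^+=-1.1212  v^+=5.9579  a^+=26.1255

v_post = 5.9579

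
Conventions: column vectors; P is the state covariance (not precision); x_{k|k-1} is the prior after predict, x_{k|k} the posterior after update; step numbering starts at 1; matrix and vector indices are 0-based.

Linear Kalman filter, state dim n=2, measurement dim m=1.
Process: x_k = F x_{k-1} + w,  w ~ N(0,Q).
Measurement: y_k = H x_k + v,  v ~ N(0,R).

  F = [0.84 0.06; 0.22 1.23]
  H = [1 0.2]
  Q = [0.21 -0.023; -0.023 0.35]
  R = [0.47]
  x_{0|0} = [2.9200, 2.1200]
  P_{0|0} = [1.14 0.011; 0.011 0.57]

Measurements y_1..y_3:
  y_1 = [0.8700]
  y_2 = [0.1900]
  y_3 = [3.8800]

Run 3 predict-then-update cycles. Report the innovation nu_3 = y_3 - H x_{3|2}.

innov = [2.7379]

step 1: x^-=[2.5800, 3.2500]  P^-=[1.0175 0.2412; 0.2412 1.2735]  S=[1.6350]  K=[0.6519; 0.3033]  nu=[-2.3600]  x^+=[1.0416, 2.5341]  P^+=[0.3228 -0.0820; -0.0820 1.1230]
step 2: x^-=[1.0270, 3.3461]  P^-=[0.4335 0.0337; 0.0337 2.0203]  S=[0.9978]  K=[0.4412; 0.4387]  nu=[-1.5062]  x^+=[0.3624, 2.6854]  P^+=[0.2393 -0.1595; -0.1595 1.8282]
step 3: x^-=[0.4655, 3.3827]  P^-=[0.3693 -0.0107; -0.0107 3.0412]  S=[0.9567]  K=[0.3838; 0.6246]  nu=[2.7379]  x^+=[1.5164, 5.0928]  P^+=[0.2284 -0.2401; -0.2401 2.6680]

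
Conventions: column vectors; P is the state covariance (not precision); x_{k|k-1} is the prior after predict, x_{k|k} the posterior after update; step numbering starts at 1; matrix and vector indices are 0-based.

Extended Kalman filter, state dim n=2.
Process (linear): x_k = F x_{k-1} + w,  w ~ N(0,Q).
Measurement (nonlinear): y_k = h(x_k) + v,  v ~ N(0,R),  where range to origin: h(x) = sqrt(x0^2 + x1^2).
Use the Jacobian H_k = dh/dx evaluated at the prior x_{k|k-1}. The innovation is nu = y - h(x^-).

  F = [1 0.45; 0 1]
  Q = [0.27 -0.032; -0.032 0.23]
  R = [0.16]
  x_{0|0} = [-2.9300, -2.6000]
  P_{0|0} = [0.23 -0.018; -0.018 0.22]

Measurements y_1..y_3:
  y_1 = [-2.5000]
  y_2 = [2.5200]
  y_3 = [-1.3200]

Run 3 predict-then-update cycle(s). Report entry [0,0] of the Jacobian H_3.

step 1: x^-=[-4.1000, -2.6000]  P^-=[0.5284 0.0490; 0.0490 0.4500]  H_jac=[-0.8445 -0.5355]  S=[0.7102]  K=[-0.6652; -0.3976]  nu=[-7.3549]  x^+=[0.7926, 0.3243]  P^+=[0.2141 -0.1388; -0.1388 0.3377]
step 2: x^-=[0.9385, 0.3243]  P^-=[0.4275 -0.0189; -0.0189 0.5677]  H_jac=[0.9452 0.3266]  S=[0.5908]  K=[0.6735; 0.2836]  nu=[1.5270]  x^+=[1.9670, 0.7574]  P^+=[0.1595 -0.1317; -0.1317 0.5202]
step 3: x^-=[2.3078, 0.7574]  P^-=[0.4163 0.0704; 0.0704 0.7502]  H_jac=[0.9501 0.3118]  S=[0.6505]  K=[0.6418; 0.4624]  nu=[-3.7489]  x^+=[-0.0984, -0.9761]  P^+=[0.1484 -0.1227; -0.1227 0.6111]

H_jac[0,0] = 0.9501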